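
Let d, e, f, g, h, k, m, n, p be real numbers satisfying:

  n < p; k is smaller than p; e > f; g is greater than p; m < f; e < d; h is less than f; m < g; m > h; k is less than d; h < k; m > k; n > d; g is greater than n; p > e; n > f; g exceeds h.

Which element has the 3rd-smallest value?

Chaining the given pairs: h < k < m < f < e < d < n < p < g.
The 3rd smallest is m.

m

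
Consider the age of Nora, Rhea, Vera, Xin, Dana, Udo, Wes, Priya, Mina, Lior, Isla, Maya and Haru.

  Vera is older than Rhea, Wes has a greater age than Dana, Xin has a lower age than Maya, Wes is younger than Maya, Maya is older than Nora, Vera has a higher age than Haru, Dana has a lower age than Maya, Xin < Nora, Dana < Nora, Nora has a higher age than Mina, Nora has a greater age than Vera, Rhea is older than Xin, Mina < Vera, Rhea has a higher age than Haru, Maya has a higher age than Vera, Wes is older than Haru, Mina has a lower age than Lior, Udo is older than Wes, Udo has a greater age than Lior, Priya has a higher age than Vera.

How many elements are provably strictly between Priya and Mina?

Chaining upward from Mina reaches: Lior, Udo, Vera, Nora, Maya.
Chaining downward from Priya reaches: Xin, Haru, Rhea, Vera.
Strictly between Mina and Priya are those in both lists: Vera — 1 element.

1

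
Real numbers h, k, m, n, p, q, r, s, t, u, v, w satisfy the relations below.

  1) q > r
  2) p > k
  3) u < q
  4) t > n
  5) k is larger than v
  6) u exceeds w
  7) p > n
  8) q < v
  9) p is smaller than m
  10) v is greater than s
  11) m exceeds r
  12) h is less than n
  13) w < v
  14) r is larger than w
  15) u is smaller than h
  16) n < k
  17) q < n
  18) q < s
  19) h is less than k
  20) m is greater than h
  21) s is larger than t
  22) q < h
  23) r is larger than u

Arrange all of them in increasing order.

Nothing is placed below w, so it is least; from there w < u; u < r; r < q; q < h; h < n; n < t; t < s; s < v; v < k; k < p; p < m, each given directly.

w < u < r < q < h < n < t < s < v < k < p < m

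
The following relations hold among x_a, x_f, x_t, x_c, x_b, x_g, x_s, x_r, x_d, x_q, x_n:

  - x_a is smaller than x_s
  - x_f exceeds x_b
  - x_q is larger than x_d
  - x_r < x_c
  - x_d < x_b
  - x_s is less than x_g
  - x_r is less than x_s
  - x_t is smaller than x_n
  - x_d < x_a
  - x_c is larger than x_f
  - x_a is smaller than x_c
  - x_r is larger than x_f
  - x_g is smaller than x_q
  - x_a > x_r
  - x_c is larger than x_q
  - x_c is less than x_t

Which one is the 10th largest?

Chaining the given pairs: x_d < x_b < x_f < x_r < x_a < x_s < x_g < x_q < x_c < x_t < x_n.
The 10th largest is x_b.

x_b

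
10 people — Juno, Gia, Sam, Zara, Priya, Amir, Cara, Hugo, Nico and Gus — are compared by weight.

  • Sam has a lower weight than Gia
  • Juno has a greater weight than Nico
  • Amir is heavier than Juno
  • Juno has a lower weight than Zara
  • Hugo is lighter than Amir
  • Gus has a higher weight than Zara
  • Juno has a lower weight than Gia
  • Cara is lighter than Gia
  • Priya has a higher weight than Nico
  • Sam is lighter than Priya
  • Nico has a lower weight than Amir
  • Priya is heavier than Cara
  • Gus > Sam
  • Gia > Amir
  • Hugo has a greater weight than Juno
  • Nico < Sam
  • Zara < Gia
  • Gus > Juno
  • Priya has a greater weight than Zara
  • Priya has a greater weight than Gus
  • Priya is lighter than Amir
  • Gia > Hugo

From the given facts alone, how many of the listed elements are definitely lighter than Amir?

The elements the relations force below Amir are Nico, Juno, Cara, Sam, Zara, Gus, Priya, Hugo — no chain reaches any other.
That is 8.

8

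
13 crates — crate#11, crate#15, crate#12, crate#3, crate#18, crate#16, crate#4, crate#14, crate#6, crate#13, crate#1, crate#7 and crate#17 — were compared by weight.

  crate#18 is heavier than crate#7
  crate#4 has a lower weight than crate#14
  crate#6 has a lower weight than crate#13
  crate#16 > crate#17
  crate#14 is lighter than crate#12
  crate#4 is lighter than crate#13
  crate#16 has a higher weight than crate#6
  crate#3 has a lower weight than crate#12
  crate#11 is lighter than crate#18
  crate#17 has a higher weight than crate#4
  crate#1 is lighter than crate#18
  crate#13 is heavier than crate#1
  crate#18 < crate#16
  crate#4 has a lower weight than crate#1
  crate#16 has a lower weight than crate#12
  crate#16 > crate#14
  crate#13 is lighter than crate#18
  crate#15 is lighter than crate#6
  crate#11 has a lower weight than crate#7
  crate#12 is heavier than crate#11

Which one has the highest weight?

crate#12

Chaining downward from crate#12: directly below it, crate#11, crate#3, crate#14, crate#16; then crate#4, crate#6, crate#17, crate#18; then crate#15, crate#1, crate#13, crate#7.
That covers every other element, and nothing is given above crate#12, so crate#12 is the highest weight.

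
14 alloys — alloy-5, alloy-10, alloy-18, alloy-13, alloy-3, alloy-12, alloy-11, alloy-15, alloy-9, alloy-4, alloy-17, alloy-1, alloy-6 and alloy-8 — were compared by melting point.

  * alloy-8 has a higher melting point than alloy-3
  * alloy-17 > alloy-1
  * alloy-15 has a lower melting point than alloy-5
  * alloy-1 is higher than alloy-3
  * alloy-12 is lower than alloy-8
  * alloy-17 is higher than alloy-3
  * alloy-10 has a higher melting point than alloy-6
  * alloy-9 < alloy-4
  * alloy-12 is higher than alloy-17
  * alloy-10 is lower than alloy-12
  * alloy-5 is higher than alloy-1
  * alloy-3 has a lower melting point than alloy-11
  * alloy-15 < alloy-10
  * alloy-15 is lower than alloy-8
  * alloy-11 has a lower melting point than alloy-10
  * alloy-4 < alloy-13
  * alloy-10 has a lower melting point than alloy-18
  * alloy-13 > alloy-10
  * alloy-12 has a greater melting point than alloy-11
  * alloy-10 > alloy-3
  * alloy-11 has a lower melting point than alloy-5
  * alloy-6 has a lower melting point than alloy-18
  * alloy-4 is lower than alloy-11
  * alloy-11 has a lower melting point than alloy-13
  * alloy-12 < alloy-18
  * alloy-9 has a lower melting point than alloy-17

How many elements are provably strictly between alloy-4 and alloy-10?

1

Chaining upward from alloy-4 reaches: alloy-11, alloy-12, alloy-18, alloy-13, alloy-8, alloy-5.
Chaining downward from alloy-10 reaches: alloy-15, alloy-6, alloy-3, alloy-9, alloy-11.
Strictly between alloy-4 and alloy-10 are those in both lists: alloy-11 — 1 element.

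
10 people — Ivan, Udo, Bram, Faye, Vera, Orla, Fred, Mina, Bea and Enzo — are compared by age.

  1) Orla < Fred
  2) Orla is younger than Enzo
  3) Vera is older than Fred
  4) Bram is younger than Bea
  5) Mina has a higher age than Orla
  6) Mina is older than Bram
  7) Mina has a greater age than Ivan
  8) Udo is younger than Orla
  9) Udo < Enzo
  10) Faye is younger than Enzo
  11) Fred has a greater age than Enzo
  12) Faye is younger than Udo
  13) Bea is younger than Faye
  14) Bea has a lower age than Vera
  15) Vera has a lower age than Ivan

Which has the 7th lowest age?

Chaining the given pairs: Bram < Bea < Faye < Udo < Orla < Enzo < Fred < Vera < Ivan < Mina.
The 7th smallest is Fred.

Fred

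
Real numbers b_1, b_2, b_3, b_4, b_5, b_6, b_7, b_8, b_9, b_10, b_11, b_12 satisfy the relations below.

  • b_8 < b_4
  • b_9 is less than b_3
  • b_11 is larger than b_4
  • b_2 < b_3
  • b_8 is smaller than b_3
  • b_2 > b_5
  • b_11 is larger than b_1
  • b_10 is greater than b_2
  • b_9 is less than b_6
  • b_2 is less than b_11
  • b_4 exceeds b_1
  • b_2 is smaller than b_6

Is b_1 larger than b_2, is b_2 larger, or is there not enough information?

Following every chain through b_2: above b_2 we get b_6, b_11, b_3, b_10; below b_2 we get b_5.
b_1 is not reached, and no chain runs the other way from b_1 to b_2.
So the given relations leave the order of b_2 and b_1 undetermined.

undetermined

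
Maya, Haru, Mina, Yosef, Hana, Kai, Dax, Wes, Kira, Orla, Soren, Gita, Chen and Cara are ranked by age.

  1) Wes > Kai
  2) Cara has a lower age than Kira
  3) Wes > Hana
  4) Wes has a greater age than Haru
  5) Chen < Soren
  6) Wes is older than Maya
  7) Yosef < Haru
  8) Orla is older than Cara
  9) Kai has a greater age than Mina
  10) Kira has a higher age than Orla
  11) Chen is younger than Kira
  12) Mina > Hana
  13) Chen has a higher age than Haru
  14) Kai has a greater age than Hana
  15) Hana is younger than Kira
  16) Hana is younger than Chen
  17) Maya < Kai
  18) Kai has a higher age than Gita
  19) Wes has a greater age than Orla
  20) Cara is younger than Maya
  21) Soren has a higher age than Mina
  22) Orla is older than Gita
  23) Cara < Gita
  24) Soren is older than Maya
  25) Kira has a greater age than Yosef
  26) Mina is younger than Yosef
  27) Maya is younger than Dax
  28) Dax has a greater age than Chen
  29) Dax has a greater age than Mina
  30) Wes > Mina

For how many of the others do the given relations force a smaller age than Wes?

9

Directly below Wes: Hana, Mina, Maya, Haru, Orla, Kai.
One step further: Cara, Yosef, Gita (9 so far).
No other element is forced below Wes by the given relations, so the count is 9.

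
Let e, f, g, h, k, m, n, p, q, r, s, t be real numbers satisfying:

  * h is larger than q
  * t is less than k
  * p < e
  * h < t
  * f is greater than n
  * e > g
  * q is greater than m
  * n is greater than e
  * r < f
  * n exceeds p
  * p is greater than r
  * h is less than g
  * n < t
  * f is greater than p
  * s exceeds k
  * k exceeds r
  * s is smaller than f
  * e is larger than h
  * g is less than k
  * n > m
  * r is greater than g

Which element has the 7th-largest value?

p

The consecutive relations fix a unique order: m < q < h < g < r < p < e < n < t < k < s < f.
Counting 7 from the largest end gives p.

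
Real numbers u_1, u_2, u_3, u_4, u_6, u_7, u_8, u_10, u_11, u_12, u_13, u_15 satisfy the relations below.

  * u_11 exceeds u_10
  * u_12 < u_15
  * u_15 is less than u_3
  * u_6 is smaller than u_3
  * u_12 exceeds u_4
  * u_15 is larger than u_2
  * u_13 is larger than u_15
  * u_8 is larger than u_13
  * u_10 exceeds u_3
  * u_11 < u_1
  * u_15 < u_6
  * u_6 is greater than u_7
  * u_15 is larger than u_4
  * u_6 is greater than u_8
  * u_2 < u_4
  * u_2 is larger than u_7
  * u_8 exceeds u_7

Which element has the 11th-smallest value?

Chaining the given pairs: u_7 < u_2 < u_4 < u_12 < u_15 < u_13 < u_8 < u_6 < u_3 < u_10 < u_11 < u_1.
Counting 11 from the smallest end gives u_11.

u_11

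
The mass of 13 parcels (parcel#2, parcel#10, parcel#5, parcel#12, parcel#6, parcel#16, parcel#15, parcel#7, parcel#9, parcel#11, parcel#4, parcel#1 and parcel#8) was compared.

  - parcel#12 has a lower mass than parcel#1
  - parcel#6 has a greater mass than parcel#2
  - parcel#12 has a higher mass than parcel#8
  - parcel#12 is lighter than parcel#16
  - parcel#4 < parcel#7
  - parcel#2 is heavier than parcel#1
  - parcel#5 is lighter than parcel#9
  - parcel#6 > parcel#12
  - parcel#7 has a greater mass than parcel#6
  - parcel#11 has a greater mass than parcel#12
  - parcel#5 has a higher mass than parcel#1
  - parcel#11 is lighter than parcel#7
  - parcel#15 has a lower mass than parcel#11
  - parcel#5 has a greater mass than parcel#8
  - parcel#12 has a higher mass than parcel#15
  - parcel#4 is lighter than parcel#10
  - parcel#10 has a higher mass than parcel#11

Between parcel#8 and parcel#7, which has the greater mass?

parcel#7

parcel#8 < parcel#12 and parcel#12 < parcel#1 give parcel#8 < parcel#1.
With parcel#1 < parcel#2: parcel#8 < parcel#12 < parcel#1 < parcel#2.
With parcel#2 < parcel#6: parcel#8 < parcel#12 < parcel#1 < parcel#2 < parcel#6.
With parcel#6 < parcel#7: parcel#8 < parcel#12 < parcel#1 < parcel#2 < parcel#6 < parcel#7.
So parcel#8 < parcel#7; parcel#7 is the heavier of the two.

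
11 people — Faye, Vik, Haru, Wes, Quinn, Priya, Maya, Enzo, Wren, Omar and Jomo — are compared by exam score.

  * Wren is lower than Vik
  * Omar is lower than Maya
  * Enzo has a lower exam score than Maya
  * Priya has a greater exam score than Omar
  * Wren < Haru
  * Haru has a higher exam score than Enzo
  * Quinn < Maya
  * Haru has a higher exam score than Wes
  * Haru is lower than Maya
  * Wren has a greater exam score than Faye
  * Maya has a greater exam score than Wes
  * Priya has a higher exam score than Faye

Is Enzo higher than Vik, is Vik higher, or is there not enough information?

Following every chain through Enzo: above Enzo we get Haru, Maya.
Vik is not reached, and no chain runs the other way from Vik to Enzo.
So the given relations leave the order of Enzo and Vik undetermined.

undetermined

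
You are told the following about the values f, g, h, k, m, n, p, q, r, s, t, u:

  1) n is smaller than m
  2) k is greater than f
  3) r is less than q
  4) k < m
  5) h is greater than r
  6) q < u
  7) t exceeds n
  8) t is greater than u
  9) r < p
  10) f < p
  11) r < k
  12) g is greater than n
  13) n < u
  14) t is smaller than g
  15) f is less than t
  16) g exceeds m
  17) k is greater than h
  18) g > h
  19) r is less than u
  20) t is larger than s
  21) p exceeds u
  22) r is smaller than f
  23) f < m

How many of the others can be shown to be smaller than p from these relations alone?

5

From p the given relations immediately reach r, f, u.
From those, n, q — 5 in total.
No other element is forced below p by the given relations, so the count is 5.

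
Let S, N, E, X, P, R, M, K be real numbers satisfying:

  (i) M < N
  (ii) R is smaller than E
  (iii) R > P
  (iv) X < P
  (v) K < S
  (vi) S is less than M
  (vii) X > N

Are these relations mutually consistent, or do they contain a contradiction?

Every relation is compatible with K < S < M < N < X < P < R < E; the set is consistent.

consistent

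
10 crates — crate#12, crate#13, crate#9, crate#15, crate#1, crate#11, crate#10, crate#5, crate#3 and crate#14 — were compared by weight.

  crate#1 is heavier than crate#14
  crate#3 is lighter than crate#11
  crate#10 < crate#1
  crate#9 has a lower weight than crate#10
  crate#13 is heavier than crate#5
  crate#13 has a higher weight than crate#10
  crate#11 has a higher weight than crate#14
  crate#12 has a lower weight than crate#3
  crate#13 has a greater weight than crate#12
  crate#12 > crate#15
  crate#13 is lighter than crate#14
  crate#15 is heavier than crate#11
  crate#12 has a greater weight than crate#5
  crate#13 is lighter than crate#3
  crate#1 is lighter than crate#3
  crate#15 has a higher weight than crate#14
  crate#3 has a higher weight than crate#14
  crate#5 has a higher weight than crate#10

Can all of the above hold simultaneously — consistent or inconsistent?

inconsistent

We have crate#15 < crate#12 stated directly, yet also crate#12 < crate#13 < crate#14 < crate#1 < crate#3 < crate#11 < crate#15 by chaining the others — so crate#12 < crate#15. Contradiction.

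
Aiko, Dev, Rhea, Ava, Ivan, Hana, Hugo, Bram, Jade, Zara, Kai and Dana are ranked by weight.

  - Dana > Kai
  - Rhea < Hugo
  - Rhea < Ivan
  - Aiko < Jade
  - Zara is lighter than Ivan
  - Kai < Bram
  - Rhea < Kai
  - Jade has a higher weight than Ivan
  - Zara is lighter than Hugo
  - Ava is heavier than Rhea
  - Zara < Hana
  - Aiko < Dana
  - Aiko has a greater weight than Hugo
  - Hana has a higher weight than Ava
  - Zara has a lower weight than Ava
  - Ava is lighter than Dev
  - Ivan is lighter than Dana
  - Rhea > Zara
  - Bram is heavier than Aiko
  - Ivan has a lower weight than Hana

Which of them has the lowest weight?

Zara

Chaining upward from Zara: directly above it, Rhea, Ava, Ivan, Hugo, Hana; then Dev, Kai, Aiko, Dana, Jade; then Bram.
That covers every other element, and nothing is given below Zara, so Zara is the lowest weight.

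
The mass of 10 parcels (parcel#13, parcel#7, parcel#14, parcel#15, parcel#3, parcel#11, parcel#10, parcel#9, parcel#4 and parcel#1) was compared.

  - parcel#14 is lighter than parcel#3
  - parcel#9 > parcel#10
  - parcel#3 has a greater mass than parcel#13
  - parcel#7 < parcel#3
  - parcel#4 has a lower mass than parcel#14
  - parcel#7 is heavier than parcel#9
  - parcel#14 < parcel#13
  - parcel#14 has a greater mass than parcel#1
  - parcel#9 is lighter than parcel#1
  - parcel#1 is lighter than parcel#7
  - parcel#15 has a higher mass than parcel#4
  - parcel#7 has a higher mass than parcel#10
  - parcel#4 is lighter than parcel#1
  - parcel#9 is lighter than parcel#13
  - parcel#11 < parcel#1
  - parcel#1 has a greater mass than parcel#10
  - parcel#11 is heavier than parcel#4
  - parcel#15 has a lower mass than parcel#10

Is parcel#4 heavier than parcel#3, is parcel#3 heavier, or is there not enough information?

parcel#3

parcel#4 < parcel#15 and parcel#15 < parcel#10 give parcel#4 < parcel#10.
Then parcel#10 < parcel#9 extends the chain to parcel#9.
Then parcel#9 < parcel#1 extends the chain to parcel#1.
With parcel#1 < parcel#7: parcel#4 < parcel#15 < parcel#10 < parcel#9 < parcel#1 < parcel#7.
Then parcel#7 < parcel#3 extends the chain to parcel#3.
So parcel#3 is heavier.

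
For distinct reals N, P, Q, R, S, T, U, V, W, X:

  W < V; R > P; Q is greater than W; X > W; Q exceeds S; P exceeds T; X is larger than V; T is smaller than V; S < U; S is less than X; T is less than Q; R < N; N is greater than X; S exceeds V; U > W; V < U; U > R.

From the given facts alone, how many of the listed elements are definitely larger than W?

Directly above W: V, X, Q, U.
One step further: S, N (6 so far).
No other element is forced above W by the given relations, so the count is 6.

6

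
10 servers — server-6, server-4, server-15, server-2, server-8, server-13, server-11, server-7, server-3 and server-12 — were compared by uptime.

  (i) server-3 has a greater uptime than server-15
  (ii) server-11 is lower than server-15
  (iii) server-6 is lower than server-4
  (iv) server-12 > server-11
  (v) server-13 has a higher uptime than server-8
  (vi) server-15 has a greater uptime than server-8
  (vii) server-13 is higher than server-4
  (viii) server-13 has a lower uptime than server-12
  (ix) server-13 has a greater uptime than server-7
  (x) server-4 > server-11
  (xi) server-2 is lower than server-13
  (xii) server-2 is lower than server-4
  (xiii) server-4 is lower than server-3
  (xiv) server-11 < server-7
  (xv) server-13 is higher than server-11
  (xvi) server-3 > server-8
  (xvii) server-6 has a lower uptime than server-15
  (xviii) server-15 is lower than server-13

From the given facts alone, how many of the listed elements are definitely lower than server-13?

Directly below server-13: server-11, server-7, server-2, server-4, server-8, server-15.
One step further: server-6 (7 so far).
Nothing else is reachable below server-13; 7 in all.

7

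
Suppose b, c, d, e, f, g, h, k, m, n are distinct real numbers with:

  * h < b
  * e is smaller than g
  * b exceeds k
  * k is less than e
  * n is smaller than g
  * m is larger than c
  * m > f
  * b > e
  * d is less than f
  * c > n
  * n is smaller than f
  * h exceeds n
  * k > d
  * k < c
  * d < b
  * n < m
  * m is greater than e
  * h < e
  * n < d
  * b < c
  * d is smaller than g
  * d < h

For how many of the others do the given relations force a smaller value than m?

8

From m the given relations immediately reach n, f, e, c.
From those, d, k, h, b — 8 in total.
Nothing else is reachable below m; 8 in all.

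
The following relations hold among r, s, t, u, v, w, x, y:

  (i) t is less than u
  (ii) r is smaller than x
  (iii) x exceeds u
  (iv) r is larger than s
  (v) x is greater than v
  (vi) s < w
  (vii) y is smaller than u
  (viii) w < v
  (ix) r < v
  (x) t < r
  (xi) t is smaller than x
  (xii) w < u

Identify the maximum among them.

t is not greatest since t < x; s is not greatest since s < w; w is not greatest since w < u; y is not greatest since y < u; u is not greatest since u < x; r is not greatest since r < x; v is not greatest since v < x.
Only x has nothing above it, so x is the maximum.

x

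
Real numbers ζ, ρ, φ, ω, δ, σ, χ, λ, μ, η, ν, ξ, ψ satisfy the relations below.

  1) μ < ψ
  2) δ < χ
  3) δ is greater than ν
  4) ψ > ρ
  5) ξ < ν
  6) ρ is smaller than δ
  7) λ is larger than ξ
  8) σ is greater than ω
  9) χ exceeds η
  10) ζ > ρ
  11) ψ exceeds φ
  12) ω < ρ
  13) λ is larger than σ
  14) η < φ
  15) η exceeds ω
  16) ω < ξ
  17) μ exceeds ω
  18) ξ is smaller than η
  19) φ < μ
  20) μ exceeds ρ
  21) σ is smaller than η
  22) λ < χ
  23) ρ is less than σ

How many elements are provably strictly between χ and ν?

The relations place ν below χ. An element lies strictly between them when it is forced above ν and also forced below χ.
Above ν: {δ}. Below χ: {ω, ρ, σ, ξ, η, λ, δ}.
Intersection: {δ} — 1.

1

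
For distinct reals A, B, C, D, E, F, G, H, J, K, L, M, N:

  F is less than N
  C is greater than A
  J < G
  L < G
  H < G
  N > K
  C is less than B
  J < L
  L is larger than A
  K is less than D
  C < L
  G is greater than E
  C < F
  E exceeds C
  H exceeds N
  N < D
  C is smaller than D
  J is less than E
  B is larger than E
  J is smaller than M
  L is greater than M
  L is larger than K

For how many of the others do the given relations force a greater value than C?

8

Directly above C: F, D, E, L, B.
One step further: N, G (7 so far).
One step further: H (8 so far).
Nothing else is reachable above C; 8 in all.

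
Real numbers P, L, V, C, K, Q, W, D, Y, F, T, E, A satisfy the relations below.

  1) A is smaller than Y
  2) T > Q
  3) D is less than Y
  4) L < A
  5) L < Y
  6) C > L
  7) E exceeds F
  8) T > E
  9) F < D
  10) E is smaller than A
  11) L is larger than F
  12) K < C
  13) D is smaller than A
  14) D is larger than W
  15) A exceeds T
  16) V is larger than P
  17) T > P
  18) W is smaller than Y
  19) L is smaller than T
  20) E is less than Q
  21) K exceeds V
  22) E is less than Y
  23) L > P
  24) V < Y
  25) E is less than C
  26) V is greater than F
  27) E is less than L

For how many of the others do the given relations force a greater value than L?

4

The elements the relations force above L are T, A, Y, C — no chain reaches any other.
That is 4.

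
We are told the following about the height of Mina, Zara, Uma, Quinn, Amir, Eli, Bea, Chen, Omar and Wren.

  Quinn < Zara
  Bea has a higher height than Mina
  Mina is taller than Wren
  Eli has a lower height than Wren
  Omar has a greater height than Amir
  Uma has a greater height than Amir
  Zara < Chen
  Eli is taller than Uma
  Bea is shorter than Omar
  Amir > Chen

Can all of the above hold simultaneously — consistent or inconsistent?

consistent

The single ordering Quinn < Zara < Chen < Amir < Uma < Eli < Wren < Mina < Bea < Omar satisfies every listed relation, so no contradiction arises.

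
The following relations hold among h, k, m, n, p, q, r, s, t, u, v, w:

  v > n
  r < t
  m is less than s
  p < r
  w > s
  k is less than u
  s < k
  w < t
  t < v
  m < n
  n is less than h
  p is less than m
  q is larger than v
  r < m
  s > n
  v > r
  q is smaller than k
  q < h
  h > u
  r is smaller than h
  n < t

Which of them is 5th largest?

v

Chaining the given pairs: p < r < m < n < s < w < t < v < q < k < u < h.
The 5th largest is v.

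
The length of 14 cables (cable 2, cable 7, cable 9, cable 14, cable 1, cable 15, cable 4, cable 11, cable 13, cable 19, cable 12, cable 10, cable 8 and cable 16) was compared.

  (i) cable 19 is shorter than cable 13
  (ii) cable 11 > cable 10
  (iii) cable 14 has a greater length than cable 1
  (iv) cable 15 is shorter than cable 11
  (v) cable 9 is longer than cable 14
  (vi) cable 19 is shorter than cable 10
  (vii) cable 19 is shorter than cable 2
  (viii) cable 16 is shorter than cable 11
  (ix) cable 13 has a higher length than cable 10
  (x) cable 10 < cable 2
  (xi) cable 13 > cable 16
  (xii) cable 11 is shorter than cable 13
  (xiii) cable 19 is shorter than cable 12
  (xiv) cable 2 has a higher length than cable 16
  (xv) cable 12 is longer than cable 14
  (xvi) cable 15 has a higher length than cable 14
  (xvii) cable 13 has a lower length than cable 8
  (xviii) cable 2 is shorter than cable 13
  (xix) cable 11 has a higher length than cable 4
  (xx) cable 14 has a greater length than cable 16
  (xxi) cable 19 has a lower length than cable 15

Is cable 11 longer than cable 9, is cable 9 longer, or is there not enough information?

undetermined

Following every chain through cable 11: above cable 11 we get cable 13, cable 8; below cable 11 we get cable 19, cable 1, cable 16, cable 4, cable 10, cable 14, cable 15.
cable 9 is not reached, and no chain runs the other way from cable 9 to cable 11.
So the given relations leave the order of cable 11 and cable 9 undetermined.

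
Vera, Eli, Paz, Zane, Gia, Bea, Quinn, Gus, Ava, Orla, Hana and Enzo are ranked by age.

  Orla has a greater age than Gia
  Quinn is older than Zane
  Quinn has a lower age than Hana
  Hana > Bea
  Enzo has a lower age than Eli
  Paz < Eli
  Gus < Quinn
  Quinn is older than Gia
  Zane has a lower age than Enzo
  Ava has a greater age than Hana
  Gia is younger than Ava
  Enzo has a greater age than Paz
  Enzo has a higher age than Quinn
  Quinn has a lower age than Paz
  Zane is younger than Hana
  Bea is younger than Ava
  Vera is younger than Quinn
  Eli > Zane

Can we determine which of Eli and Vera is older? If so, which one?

Eli

Vera < Quinn and Quinn < Paz give Vera < Paz.
With Paz < Enzo: Vera < Quinn < Paz < Enzo.
With Enzo < Eli: Vera < Quinn < Paz < Enzo < Eli.
So Eli is older.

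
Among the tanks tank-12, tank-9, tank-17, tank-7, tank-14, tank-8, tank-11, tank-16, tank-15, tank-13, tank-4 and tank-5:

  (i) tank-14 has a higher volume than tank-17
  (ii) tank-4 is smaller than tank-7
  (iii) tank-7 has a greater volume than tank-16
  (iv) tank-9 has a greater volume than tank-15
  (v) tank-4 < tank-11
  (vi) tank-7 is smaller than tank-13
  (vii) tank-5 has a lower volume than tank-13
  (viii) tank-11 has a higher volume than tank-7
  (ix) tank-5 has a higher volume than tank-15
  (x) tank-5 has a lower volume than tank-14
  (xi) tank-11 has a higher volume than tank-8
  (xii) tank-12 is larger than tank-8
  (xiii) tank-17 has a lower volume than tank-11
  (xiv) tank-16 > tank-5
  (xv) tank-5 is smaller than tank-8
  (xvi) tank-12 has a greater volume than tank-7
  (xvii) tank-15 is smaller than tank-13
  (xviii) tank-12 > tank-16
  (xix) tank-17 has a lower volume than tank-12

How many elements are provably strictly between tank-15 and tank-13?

3

Chaining upward from tank-15 reaches: tank-5, tank-16, tank-9, tank-8, tank-7, tank-11, tank-12, tank-14.
Chaining downward from tank-13 reaches: tank-5, tank-16, tank-4, tank-7.
Strictly between tank-15 and tank-13 are those in both lists: tank-5, tank-16, tank-7 — 3 elements.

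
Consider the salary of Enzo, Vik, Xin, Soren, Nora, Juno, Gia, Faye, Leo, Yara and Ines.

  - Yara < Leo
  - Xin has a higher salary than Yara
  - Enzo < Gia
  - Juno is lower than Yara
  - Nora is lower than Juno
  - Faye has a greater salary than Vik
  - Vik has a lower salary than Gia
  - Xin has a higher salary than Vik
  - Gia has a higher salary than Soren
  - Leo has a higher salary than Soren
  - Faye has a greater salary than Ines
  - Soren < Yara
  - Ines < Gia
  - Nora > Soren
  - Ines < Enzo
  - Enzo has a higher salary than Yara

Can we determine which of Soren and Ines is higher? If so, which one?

undetermined

Following every chain through Soren: above Soren we get Nora, Juno, Yara, Enzo, Gia, Xin, Leo.
Ines is not reached, and no chain runs the other way from Ines to Soren.
So the given relations leave the order of Soren and Ines undetermined.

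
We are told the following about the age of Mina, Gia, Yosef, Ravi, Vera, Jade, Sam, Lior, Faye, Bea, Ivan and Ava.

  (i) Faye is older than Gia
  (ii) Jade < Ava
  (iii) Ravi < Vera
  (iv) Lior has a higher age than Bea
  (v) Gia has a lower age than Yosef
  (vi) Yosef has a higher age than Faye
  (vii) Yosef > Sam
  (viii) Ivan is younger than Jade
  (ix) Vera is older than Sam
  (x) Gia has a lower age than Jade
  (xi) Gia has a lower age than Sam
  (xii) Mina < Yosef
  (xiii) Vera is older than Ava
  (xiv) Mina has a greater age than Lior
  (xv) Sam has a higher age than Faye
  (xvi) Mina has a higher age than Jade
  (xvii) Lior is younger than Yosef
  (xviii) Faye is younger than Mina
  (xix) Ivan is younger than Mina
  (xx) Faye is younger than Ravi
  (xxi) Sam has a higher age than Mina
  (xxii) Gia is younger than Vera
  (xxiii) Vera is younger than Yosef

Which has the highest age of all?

Chaining downward from Yosef: directly below it, Gia, Lior, Faye, Mina, Sam, Vera; then Ivan, Jade, Bea, Ava, Ravi.
That covers every other element, and nothing is given above Yosef, so Yosef is the highest age.

Yosef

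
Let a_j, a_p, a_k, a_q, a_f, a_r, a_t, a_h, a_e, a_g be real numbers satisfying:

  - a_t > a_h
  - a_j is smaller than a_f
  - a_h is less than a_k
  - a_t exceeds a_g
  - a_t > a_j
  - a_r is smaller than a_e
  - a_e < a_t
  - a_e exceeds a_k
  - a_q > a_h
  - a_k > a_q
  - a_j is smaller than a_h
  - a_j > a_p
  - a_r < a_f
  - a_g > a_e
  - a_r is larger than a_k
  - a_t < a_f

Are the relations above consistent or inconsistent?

consistent

The single ordering a_p < a_j < a_h < a_q < a_k < a_r < a_e < a_g < a_t < a_f satisfies every listed relation, so no contradiction arises.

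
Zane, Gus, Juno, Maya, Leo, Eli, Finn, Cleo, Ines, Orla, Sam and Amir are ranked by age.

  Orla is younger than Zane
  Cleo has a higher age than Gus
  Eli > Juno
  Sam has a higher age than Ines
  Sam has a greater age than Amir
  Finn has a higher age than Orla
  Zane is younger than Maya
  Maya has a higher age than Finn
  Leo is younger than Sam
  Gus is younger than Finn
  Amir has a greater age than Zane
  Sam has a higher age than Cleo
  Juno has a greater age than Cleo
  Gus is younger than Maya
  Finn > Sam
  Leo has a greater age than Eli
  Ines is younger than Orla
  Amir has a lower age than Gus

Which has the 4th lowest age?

Amir

Piecing the relations together gives one ordering: Ines < Orla < Zane < Amir < Gus < Cleo < Juno < Eli < Leo < Sam < Finn < Maya.
The 4th smallest is Amir.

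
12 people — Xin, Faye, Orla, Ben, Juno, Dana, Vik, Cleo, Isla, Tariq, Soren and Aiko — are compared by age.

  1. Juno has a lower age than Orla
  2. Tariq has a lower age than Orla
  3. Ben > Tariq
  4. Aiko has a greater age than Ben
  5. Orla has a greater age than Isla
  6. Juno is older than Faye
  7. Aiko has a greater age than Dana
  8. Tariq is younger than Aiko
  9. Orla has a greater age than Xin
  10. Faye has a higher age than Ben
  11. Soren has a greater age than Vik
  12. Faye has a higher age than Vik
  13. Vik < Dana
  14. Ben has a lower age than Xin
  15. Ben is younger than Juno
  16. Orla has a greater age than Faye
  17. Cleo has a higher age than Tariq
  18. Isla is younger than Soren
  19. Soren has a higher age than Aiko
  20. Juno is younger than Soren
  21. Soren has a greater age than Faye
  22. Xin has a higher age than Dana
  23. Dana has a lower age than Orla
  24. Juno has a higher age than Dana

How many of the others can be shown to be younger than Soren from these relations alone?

Directly below Soren: Vik, Aiko, Isla, Faye, Juno.
One step further: Tariq, Ben, Dana (8 so far).
No other element is forced below Soren by the given relations, so the count is 8.

8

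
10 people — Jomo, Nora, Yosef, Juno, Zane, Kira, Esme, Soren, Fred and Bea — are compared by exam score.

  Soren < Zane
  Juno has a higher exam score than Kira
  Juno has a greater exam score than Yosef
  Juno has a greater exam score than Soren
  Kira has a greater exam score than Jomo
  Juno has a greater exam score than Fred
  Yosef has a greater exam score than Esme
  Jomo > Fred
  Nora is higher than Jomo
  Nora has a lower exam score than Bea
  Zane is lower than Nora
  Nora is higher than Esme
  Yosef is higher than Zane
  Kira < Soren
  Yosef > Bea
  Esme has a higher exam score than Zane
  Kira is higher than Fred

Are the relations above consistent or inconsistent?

The single ordering Fred < Jomo < Kira < Soren < Zane < Esme < Nora < Bea < Yosef < Juno satisfies every listed relation, so no contradiction arises.

consistent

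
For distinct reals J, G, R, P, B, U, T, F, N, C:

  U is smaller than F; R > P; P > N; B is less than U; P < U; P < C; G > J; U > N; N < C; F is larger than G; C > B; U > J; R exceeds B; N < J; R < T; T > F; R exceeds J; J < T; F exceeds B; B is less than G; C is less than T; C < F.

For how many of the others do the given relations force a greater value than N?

8

Directly above N: J, P, U, C.
One step further: G, R, F, T (8 so far).
No other element is forced above N by the given relations, so the count is 8.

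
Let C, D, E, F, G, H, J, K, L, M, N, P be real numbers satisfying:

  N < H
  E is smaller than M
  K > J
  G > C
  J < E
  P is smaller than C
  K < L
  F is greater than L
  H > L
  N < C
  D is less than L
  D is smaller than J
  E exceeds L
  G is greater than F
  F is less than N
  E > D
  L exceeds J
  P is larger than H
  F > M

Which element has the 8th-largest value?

The consecutive relations fix a unique order: D < J < K < L < E < M < F < N < H < P < C < G.
Counting 8 from the largest end gives E.

E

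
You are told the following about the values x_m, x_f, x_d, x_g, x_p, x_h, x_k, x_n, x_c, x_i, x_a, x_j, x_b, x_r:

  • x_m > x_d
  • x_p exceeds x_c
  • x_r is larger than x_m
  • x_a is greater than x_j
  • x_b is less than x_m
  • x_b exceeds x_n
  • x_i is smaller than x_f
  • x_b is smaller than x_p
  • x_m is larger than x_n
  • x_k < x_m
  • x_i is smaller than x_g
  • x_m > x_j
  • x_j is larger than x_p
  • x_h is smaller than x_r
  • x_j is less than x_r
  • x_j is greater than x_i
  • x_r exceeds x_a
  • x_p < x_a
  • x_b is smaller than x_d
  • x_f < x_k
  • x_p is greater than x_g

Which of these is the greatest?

x_r

x_i is not greatest since x_i < x_j; x_n is not greatest since x_n < x_m; x_c is not greatest since x_c < x_p; x_g is not greatest since x_g < x_p; x_f is not greatest since x_f < x_k; x_b is not greatest since x_b < x_p; x_p is not greatest since x_p < x_a; x_j is not greatest since x_j < x_r; x_d is not greatest since x_d < x_m; x_k is not greatest since x_k < x_m; x_h is not greatest since x_h < x_r; x_a is not greatest since x_a < x_r; x_m is not greatest since x_m < x_r.
Only x_r has nothing above it, so x_r is the greatest.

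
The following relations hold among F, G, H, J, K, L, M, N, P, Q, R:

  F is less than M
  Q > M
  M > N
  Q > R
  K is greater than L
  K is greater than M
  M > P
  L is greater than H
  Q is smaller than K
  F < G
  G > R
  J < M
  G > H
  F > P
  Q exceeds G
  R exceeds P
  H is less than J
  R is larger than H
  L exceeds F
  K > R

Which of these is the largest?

H is not greatest since H < G; J is not greatest since J < M; P is not greatest since P < M; F is not greatest since F < L; N is not greatest since N < M; M is not greatest since M < K; R is not greatest since R < G; L is not greatest since L < K; G is not greatest since G < Q; Q is not greatest since Q < K.
Only K has nothing above it, so K is the largest.

K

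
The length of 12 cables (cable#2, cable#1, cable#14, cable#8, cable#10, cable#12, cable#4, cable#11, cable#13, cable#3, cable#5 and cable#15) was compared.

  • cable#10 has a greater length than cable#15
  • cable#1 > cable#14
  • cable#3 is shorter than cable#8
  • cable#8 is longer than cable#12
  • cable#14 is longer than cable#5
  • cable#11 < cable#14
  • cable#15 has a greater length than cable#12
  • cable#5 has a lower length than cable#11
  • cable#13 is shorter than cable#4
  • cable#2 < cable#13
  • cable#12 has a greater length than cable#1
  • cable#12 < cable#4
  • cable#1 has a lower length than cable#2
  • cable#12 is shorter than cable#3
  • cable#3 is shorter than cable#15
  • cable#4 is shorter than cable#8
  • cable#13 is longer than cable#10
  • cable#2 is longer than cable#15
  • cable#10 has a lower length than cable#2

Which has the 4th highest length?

cable#2

The consecutive relations fix a unique order: cable#5 < cable#11 < cable#14 < cable#1 < cable#12 < cable#3 < cable#15 < cable#10 < cable#2 < cable#13 < cable#4 < cable#8.
Counting 4 from the largest end gives cable#2.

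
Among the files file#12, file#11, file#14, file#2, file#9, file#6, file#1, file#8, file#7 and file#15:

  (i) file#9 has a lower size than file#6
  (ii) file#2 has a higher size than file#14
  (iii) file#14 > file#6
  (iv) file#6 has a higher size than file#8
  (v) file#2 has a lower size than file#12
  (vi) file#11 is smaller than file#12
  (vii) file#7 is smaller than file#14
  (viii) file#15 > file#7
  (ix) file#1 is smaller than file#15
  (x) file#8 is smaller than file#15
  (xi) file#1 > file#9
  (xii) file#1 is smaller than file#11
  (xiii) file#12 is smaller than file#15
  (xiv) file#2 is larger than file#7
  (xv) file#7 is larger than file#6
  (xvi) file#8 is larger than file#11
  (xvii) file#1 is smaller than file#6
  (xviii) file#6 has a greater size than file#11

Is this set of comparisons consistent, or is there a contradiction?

The single ordering file#9 < file#1 < file#11 < file#8 < file#6 < file#7 < file#14 < file#2 < file#12 < file#15 satisfies every listed relation, so no contradiction arises.

consistent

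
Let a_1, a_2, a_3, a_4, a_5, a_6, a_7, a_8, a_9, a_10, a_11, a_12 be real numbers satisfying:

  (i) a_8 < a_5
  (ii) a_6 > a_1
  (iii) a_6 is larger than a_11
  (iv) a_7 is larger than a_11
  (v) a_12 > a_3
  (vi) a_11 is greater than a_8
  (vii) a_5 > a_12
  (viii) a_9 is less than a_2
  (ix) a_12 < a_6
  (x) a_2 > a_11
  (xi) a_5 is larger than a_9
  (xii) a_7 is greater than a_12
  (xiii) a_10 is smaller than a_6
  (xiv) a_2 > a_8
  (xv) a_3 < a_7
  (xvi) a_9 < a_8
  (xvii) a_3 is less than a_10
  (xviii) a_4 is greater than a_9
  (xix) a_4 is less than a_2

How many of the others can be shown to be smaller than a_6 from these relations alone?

The elements the relations force below a_6 are a_9, a_3, a_12, a_10, a_8, a_1, a_11 — no chain reaches any other.
That is 7.

7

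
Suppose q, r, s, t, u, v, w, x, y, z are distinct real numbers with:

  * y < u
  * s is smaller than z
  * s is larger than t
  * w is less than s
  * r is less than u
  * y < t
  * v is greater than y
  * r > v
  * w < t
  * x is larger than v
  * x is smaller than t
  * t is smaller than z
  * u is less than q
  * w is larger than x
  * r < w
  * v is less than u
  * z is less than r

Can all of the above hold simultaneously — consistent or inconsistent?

inconsistent

We have r < w stated directly, yet also w < t < s < z < r by chaining the others — so w < r. Contradiction.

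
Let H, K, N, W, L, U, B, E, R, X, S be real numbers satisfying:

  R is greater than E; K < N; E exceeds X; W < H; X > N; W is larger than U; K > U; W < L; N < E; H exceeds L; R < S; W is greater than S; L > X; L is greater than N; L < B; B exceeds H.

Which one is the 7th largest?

E

The consecutive relations fix a unique order: U < K < N < X < E < R < S < W < L < H < B.
The 7th largest is E.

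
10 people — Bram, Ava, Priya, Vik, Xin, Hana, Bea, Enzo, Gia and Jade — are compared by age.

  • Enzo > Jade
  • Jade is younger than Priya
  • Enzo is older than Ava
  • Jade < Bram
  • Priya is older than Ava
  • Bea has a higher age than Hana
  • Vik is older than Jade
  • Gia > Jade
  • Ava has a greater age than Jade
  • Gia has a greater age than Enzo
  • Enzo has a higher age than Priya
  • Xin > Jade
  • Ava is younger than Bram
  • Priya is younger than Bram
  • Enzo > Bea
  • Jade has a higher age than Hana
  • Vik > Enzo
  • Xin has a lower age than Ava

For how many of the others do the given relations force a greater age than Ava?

5

From Ava the given relations immediately reach Priya, Enzo, Bram.
From those, Vik, Gia — 5 in total.
Nothing else is reachable above Ava; 5 in all.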